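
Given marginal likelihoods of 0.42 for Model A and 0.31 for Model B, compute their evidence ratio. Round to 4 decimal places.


Ratio = ML(A) / ML(B) = 0.42/0.31
= 1.3548

1.3548


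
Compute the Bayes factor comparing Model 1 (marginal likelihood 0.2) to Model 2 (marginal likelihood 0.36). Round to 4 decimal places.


BF12 = marginal likelihood of M1 / marginal likelihood of M2
= 0.2/0.36
= 0.5556

0.5556


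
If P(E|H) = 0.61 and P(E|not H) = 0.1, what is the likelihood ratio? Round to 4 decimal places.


Likelihood ratio = P(E|H) / P(E|not H)
= 0.61 / 0.1
= 6.1

6.1


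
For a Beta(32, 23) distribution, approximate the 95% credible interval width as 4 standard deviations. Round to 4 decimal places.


Variance of Beta(a,b) = ab / ((a+b)^2 * (a+b+1))
= 32*23 / ((55)^2 * 56)
= 0.0043
SD = sqrt(0.0043) = 0.0659
Width = 4 * SD = 0.2637

0.2637


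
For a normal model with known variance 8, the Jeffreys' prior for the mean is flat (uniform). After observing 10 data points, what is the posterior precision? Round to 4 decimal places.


Jeffreys' prior for normal mean (known variance) is flat.
Prior precision = 0.
Posterior precision = prior_prec + n/sigma^2 = 0 + 10/8
= 1.25

1.25


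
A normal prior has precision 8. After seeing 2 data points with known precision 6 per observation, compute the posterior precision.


In the conjugate normal model, precisions add:
tau_posterior = tau_prior + n * tau_data
= 8 + 2*6 = 20

20


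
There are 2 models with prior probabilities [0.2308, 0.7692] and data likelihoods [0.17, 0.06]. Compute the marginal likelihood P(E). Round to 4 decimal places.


P(E) = sum over models of P(M_i) * P(E|M_i)
= 0.2308*0.17 + 0.7692*0.06
= 0.0854

0.0854


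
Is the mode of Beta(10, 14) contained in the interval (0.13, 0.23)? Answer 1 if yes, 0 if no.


Mode = (a-1)/(a+b-2) = 9/22 = 0.4091
Interval: (0.13, 0.23)
Contains mode? 0

0


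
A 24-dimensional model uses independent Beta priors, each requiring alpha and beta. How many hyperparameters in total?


Per parameter: 2 (alpha and beta).
Total = 24 * 2 = 48

48


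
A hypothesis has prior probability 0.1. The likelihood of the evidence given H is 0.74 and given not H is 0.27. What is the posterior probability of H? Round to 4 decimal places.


Using Bayes' theorem:
P(E) = 0.1 * 0.74 + 0.9 * 0.27
P(E) = 0.317
P(H|E) = (0.1 * 0.74) / 0.317 = 0.2334

0.2334


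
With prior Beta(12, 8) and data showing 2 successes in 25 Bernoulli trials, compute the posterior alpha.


Conjugate update: alpha_posterior = alpha_prior + k
= 12 + 2 = 14

14


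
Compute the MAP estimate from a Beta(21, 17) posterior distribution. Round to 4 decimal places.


MAP = mode of Beta distribution
= (alpha - 1)/(alpha + beta - 2)
= (21-1)/(21+17-2)
= 20/36 = 0.5556

0.5556


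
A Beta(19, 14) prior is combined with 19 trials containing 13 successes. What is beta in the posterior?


In conjugate updating:
beta_posterior = beta_prior + (n - k)
= 14 + (19 - 13)
= 14 + 6 = 20

20


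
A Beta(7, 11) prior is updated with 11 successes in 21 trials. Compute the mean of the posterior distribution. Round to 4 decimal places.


After update: Beta(18, 21)
Mean = 18 / (18 + 21) = 18 / 39
= 0.4615

0.4615


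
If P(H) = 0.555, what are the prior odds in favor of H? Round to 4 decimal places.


Prior odds = P(H) / (1 - P(H))
= 0.555 / 0.445
= 1.2472

1.2472


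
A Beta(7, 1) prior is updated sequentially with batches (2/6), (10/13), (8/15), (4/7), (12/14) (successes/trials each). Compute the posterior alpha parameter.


Sequential conjugate updating is equivalent to a single batch update.
Total successes across all batches = 36
alpha_posterior = alpha_prior + total_successes = 7 + 36
= 43

43


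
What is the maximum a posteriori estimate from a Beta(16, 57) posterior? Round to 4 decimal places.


The MAP estimate equals the mode of the distribution.
Mode of Beta(a,b) = (a-1)/(a+b-2)
= 15/71
= 0.2113

0.2113


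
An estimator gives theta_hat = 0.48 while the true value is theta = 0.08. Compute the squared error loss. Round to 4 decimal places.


The squared error loss is (theta_hat - theta)^2
= (0.48 - 0.08)^2
= (0.4)^2 = 0.16

0.16


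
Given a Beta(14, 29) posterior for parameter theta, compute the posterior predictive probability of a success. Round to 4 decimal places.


For a Beta-Bernoulli model, the predictive probability is the mean:
P(success) = 14/(14+29) = 14/43 = 0.3256

0.3256


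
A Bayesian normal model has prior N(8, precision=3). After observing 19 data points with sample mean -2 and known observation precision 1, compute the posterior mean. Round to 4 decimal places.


Posterior mean = (prior_precision * prior_mean + n * data_precision * data_mean) / (prior_precision + n * data_precision)
Numerator = 3*8 + 19*1*-2 = -14
Denominator = 3 + 19*1 = 22
Posterior mean = -0.6364

-0.6364


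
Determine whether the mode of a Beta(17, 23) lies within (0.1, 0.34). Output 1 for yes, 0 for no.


First find the mode: (a-1)/(a+b-2) = 0.4211
Is 0.4211 in (0.1, 0.34)? 0

0


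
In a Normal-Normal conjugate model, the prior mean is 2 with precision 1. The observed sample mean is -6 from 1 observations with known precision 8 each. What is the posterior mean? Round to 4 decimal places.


Posterior precision = tau0 + n*tau = 1 + 1*8 = 9
Posterior mean = (tau0*mu0 + n*tau*xbar) / posterior_precision
= (1*2 + 1*8*-6) / 9
= -46 / 9 = -5.1111

-5.1111


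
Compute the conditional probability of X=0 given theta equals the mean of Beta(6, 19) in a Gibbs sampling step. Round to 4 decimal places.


Mean of Beta(6, 19) = 0.24
P(X=0 | theta=0.24) = 0.76

0.76


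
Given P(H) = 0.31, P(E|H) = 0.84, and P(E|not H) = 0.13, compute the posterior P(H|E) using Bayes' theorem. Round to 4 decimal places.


By Bayes' theorem: P(H|E) = P(E|H)*P(H) / P(E)
P(E) = P(E|H)*P(H) + P(E|not H)*P(not H)
P(E) = 0.84*0.31 + 0.13*0.69 = 0.3501
P(H|E) = 0.84*0.31 / 0.3501 = 0.7438

0.7438


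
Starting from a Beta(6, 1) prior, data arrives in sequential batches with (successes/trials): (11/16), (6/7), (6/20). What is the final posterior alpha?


In sequential Bayesian updating, we sum all successes.
Total successes = 23
Final alpha = 6 + 23 = 29

29


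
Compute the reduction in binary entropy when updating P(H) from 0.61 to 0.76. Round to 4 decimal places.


H_before = -p*log2(p) - (1-p)*log2(1-p) for p=0.61: 0.9648
H_after for p=0.76: 0.795
Reduction = 0.9648 - 0.795 = 0.1698

0.1698


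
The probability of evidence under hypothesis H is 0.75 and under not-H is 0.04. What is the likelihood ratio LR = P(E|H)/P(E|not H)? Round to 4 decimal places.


LR = 0.75 / 0.04
= 18.75

18.75


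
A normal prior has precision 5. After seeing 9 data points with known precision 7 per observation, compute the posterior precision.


In the conjugate normal model, precisions add:
tau_posterior = tau_prior + n * tau_data
= 5 + 9*7 = 68

68


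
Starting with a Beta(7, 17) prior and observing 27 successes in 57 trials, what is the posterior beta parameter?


Posterior beta = prior beta + failures
Failures = 57 - 27 = 30
beta_post = 17 + 30 = 47

47


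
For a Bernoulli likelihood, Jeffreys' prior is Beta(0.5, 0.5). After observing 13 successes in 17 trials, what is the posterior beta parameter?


Jeffreys' prior for Bernoulli is Beta(0.5, 0.5).
Posterior is Beta(0.5 + k, 0.5 + n - k).
Posterior beta = 0.5 + (n - k) = 0.5 + 4 = 4.5

4.5


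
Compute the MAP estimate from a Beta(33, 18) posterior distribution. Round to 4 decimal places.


MAP = mode of Beta distribution
= (alpha - 1)/(alpha + beta - 2)
= (33-1)/(33+18-2)
= 32/49 = 0.6531

0.6531


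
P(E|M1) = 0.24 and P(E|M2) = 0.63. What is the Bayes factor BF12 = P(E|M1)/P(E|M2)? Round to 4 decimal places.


Bayes factor BF12 = P(E|M1) / P(E|M2)
= 0.24 / 0.63
= 0.381

0.381


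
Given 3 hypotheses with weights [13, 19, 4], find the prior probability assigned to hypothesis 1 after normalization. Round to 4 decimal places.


To normalize, divide each weight by the sum of all weights.
Sum = 36
Prior(H1) = 13/36 = 0.3611

0.3611


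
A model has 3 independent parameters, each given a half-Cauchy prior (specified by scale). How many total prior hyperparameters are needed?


Each half-Cauchy prior needs 1 hyperparameter (scale).
Total = 1 * 3 = 3

3


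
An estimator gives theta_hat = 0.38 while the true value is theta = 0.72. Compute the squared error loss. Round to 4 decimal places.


The squared error loss is (theta_hat - theta)^2
= (0.38 - 0.72)^2
= (-0.34)^2 = 0.1156

0.1156


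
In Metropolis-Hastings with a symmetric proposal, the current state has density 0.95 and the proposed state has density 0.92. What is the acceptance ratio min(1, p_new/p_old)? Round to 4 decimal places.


Ratio = p_new / p_old = 0.92 / 0.95 = 0.9684
Acceptance = min(1, 0.9684) = 0.9684

0.9684


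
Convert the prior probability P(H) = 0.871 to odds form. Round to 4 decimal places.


P(not H) = 1 - 0.871 = 0.129
Odds = 0.871 / 0.129 = 6.7519

6.7519


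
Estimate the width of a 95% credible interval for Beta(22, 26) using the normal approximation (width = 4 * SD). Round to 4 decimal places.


For Beta(a,b): Var = ab/((a+b)^2(a+b+1))
Var = 0.0051, SD = 0.0712
Approximate 95% CI width = 4 * 0.0712 = 0.2847

0.2847


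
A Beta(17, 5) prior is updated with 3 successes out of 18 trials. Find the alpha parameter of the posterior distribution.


In the Beta-Binomial conjugate update:
alpha_post = alpha_prior + successes
= 17 + 3
= 20

20


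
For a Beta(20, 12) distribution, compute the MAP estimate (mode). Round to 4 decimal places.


MAP = mode = (a-1)/(a+b-2)
= (20-1)/(20+12-2)
= 19/30 = 0.6333

0.6333


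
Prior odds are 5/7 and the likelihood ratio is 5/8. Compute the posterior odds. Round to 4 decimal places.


Posterior odds = prior odds * likelihood ratio
= (5/7) * (5/8)
= 25 / 56
= 0.4464

0.4464


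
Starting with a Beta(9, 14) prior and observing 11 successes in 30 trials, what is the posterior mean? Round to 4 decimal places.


Posterior parameters: alpha = 9 + 11 = 20
beta = 14 + 19 = 33
Posterior mean = alpha / (alpha + beta) = 20 / 53
= 0.3774

0.3774


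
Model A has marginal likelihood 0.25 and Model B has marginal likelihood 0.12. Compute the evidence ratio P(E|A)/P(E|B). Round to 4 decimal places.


Evidence ratio = P(E|A) / P(E|B)
= 0.25 / 0.12
= 2.0833

2.0833


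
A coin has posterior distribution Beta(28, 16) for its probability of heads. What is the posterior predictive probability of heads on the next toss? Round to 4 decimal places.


Posterior predictive = E[theta] = alpha/(alpha+beta)
= 28/44
= 0.6364

0.6364


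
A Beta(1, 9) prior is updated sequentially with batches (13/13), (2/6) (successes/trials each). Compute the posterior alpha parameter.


Sequential conjugate updating is equivalent to a single batch update.
Total successes across all batches = 15
alpha_posterior = alpha_prior + total_successes = 1 + 15
= 16

16


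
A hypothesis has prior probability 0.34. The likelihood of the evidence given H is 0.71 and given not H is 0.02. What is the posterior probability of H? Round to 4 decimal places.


Using Bayes' theorem:
P(E) = 0.34 * 0.71 + 0.66 * 0.02
P(E) = 0.2546
P(H|E) = (0.34 * 0.71) / 0.2546 = 0.9482

0.9482


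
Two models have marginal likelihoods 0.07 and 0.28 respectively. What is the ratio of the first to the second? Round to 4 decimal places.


Evidence ratio = 0.07 / 0.28
= 0.25

0.25


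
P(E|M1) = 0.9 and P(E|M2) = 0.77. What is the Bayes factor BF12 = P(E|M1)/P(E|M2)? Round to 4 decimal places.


Bayes factor BF12 = P(E|M1) / P(E|M2)
= 0.9 / 0.77
= 1.1688

1.1688


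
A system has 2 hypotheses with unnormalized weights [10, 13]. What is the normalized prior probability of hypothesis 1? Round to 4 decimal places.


The normalized prior is the weight divided by the total.
Total weight = 23
P(H1) = 10 / 23 = 0.4348

0.4348


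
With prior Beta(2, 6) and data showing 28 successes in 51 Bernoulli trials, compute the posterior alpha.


Conjugate update: alpha_posterior = alpha_prior + k
= 2 + 28 = 30

30


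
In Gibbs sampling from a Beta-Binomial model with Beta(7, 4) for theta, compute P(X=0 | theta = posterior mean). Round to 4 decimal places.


Posterior mean = alpha/(alpha+beta) = 7/11 = 0.6364
P(X=0|theta=mean) = 1 - theta = 0.3636

0.3636


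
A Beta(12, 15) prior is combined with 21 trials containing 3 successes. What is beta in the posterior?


In conjugate updating:
beta_posterior = beta_prior + (n - k)
= 15 + (21 - 3)
= 15 + 18 = 33

33


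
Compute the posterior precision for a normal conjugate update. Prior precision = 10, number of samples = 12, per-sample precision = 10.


tau_post = tau_0 + n * tau
= 10 + 12 * 10 = 130

130


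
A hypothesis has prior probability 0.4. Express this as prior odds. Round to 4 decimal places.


Odds = P(H) / P(not H) = 0.4 / 0.6
= 0.6667

0.6667


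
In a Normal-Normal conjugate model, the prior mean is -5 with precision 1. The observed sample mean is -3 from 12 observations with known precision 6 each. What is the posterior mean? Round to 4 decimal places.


Posterior precision = tau0 + n*tau = 1 + 12*6 = 73
Posterior mean = (tau0*mu0 + n*tau*xbar) / posterior_precision
= (1*-5 + 12*6*-3) / 73
= -221 / 73 = -3.0274

-3.0274


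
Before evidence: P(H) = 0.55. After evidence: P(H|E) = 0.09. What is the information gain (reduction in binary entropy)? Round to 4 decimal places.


Prior entropy = 0.9928
Posterior entropy = 0.4365
Information gain = 0.9928 - 0.4365 = 0.5563

0.5563


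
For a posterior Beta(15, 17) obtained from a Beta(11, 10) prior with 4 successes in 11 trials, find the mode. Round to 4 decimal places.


Mode = (alpha - 1) / (alpha + beta - 2)
= 14 / 30
= 0.4667

0.4667


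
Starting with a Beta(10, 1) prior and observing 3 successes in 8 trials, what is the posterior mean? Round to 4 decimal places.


Posterior parameters: alpha = 10 + 3 = 13
beta = 1 + 5 = 6
Posterior mean = alpha / (alpha + beta) = 13 / 19
= 0.6842

0.6842


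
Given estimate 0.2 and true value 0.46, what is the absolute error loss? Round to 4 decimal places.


Absolute error = |estimate - true|
= |-0.26| = 0.26

0.26


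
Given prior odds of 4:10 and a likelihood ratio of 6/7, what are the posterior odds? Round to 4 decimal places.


Posterior odds = prior odds * LR
Prior odds = 4/10 = 0.4
LR = 6/7 = 0.8571
Posterior odds = 0.4 * 0.8571 = 0.3429

0.3429


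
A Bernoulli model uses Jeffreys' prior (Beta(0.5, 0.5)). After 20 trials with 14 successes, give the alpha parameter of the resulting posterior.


Posterior = Beta(prior_alpha + successes, prior_beta + failures)
= Beta(0.5 + 14, 0.5 + 6)
Posterior alpha = 0.5 + k = 0.5 + 14 = 14.5

14.5


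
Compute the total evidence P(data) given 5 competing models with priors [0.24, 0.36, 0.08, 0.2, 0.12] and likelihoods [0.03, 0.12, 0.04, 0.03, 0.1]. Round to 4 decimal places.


Marginal likelihood = sum P(model_i) * P(data|model_i)
Model 1: 0.24 * 0.03 = 0.0072
Model 2: 0.36 * 0.12 = 0.0432
Model 3: 0.08 * 0.04 = 0.0032
Model 4: 0.2 * 0.03 = 0.006
Model 5: 0.12 * 0.1 = 0.012
Total = 0.0716

0.0716


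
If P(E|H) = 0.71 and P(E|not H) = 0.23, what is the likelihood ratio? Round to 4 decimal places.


Likelihood ratio = P(E|H) / P(E|not H)
= 0.71 / 0.23
= 3.087

3.087


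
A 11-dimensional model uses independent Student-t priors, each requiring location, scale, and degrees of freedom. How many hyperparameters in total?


Per parameter: 3 (location, scale, and degrees of freedom).
Total = 11 * 3 = 33

33


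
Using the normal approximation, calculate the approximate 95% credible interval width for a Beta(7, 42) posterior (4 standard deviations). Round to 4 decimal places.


Var(Beta) = 7*42/(49^2 * 50) = 0.0024
SD = 0.0495
Width ~ 4*SD = 0.1979

0.1979


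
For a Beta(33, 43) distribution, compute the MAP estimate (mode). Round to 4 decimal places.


MAP = mode = (a-1)/(a+b-2)
= (33-1)/(33+43-2)
= 32/74 = 0.4324

0.4324


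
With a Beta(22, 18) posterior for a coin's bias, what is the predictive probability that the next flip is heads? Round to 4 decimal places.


The predictive probability equals the posterior mean.
P(next = heads) = alpha / (alpha + beta)
= 22 / 40 = 0.55

0.55


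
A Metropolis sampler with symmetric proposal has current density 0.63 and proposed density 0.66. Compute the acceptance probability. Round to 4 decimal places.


For symmetric proposals, acceptance = min(1, pi(x*)/pi(x))
= min(1, 0.66/0.63)
= min(1, 1.0476) = 1.0

1.0


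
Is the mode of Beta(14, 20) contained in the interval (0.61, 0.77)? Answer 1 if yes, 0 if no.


Mode = (a-1)/(a+b-2) = 13/32 = 0.4062
Interval: (0.61, 0.77)
Contains mode? 0

0


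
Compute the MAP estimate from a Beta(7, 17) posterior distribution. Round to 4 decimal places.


MAP = mode of Beta distribution
= (alpha - 1)/(alpha + beta - 2)
= (7-1)/(7+17-2)
= 6/22 = 0.2727

0.2727


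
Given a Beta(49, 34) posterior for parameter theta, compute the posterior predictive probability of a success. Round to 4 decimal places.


For a Beta-Bernoulli model, the predictive probability is the mean:
P(success) = 49/(49+34) = 49/83 = 0.5904

0.5904


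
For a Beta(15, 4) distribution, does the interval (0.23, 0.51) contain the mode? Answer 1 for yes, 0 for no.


Mode of Beta(a,b) = (a-1)/(a+b-2)
= (15-1)/(15+4-2) = 0.8235
Check: 0.23 <= 0.8235 <= 0.51?
Result: 0

0


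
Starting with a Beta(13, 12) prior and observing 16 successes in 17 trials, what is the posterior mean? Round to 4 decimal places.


Posterior parameters: alpha = 13 + 16 = 29
beta = 12 + 1 = 13
Posterior mean = alpha / (alpha + beta) = 29 / 42
= 0.6905

0.6905


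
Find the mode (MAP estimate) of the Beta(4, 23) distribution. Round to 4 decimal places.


For Beta(a,b) with a,b > 1:
Mode = (a-1)/(a+b-2) = (4-1)/(27-2)
= 3/25 = 0.12

0.12


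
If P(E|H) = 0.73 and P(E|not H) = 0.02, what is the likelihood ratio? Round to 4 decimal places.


Likelihood ratio = P(E|H) / P(E|not H)
= 0.73 / 0.02
= 36.5

36.5


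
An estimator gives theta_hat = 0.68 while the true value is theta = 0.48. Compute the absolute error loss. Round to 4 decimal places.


The absolute error loss is |theta_hat - theta|
= |0.68 - 0.48|
= 0.2

0.2


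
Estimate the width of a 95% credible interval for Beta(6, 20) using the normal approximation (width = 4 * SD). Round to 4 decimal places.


For Beta(a,b): Var = ab/((a+b)^2(a+b+1))
Var = 0.0066, SD = 0.0811
Approximate 95% CI width = 4 * 0.0811 = 0.3243

0.3243


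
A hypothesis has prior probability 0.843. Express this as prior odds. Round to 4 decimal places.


Odds = P(H) / P(not H) = 0.843 / 0.157
= 5.3694

5.3694


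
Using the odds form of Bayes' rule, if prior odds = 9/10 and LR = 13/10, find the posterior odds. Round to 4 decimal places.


Bayes' rule in odds form: posterior odds = prior odds * LR
= (9 * 13) / (10 * 10)
= 117/100 = 1.17

1.17


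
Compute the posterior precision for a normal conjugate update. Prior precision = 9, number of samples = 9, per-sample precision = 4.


tau_post = tau_0 + n * tau
= 9 + 9 * 4 = 45

45


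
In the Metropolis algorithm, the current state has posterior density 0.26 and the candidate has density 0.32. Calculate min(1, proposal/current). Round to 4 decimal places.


Ratio = 0.32/0.26 = 1.2308
Acceptance probability = min(1, 1.2308)
= 1.0

1.0


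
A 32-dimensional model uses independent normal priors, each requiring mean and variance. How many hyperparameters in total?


Per parameter: 2 (mean and variance).
Total = 32 * 2 = 64

64


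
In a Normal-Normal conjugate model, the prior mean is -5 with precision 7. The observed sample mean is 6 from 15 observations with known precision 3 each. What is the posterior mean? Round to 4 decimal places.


Posterior precision = tau0 + n*tau = 7 + 15*3 = 52
Posterior mean = (tau0*mu0 + n*tau*xbar) / posterior_precision
= (7*-5 + 15*3*6) / 52
= 235 / 52 = 4.5192

4.5192


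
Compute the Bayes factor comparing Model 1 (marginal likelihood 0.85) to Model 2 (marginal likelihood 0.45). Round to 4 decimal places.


BF12 = marginal likelihood of M1 / marginal likelihood of M2
= 0.85/0.45
= 1.8889

1.8889


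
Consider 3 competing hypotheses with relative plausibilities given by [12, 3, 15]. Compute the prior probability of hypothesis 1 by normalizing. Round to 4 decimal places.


Sum of weights = 12 + 3 + 15 = 30
Normalized prior for H1 = 12 / 30
= 0.4

0.4


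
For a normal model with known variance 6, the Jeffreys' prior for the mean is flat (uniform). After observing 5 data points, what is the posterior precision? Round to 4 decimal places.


Jeffreys' prior for normal mean (known variance) is flat.
Prior precision = 0.
Posterior precision = prior_prec + n/sigma^2 = 0 + 5/6
= 0.8333

0.8333


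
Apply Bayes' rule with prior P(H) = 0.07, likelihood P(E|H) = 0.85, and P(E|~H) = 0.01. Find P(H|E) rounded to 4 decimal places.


Step 1: Compute marginal P(E) = P(E|H)P(H) + P(E|~H)P(~H)
= 0.85*0.07 + 0.01*0.93 = 0.0688
Step 2: P(H|E) = P(E|H)P(H)/P(E) = 0.0595/0.0688
= 0.8648

0.8648


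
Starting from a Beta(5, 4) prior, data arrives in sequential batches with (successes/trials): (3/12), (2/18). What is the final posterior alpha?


In sequential Bayesian updating, we sum all successes.
Total successes = 5
Final alpha = 5 + 5 = 10

10


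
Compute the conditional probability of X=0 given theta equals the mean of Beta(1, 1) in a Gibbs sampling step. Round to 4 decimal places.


Mean of Beta(1, 1) = 0.5
P(X=0 | theta=0.5) = 0.5

0.5


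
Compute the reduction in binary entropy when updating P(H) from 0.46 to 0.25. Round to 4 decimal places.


H_before = -p*log2(p) - (1-p)*log2(1-p) for p=0.46: 0.9954
H_after for p=0.25: 0.8113
Reduction = 0.9954 - 0.8113 = 0.1841

0.1841


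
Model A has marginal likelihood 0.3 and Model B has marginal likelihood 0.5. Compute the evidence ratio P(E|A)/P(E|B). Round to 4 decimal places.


Evidence ratio = P(E|A) / P(E|B)
= 0.3 / 0.5
= 0.6

0.6


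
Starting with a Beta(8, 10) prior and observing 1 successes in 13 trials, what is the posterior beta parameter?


Posterior beta = prior beta + failures
Failures = 13 - 1 = 12
beta_post = 10 + 12 = 22

22


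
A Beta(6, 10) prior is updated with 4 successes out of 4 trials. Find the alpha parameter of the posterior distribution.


In the Beta-Binomial conjugate update:
alpha_post = alpha_prior + successes
= 6 + 4
= 10

10


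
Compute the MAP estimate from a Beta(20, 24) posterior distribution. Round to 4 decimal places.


MAP = mode of Beta distribution
= (alpha - 1)/(alpha + beta - 2)
= (20-1)/(20+24-2)
= 19/42 = 0.4524

0.4524


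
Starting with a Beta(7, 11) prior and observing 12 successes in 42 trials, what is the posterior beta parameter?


Posterior beta = prior beta + failures
Failures = 42 - 12 = 30
beta_post = 11 + 30 = 41

41


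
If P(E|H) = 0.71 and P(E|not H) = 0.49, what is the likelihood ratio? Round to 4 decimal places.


Likelihood ratio = P(E|H) / P(E|not H)
= 0.71 / 0.49
= 1.449

1.449


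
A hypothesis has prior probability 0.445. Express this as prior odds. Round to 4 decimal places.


Odds = P(H) / P(not H) = 0.445 / 0.555
= 0.8018

0.8018


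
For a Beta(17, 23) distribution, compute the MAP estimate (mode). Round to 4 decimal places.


MAP = mode = (a-1)/(a+b-2)
= (17-1)/(17+23-2)
= 16/38 = 0.4211

0.4211


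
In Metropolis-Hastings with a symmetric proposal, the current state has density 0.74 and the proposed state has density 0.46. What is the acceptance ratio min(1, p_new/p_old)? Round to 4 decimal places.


Ratio = p_new / p_old = 0.46 / 0.74 = 0.6216
Acceptance = min(1, 0.6216) = 0.6216

0.6216


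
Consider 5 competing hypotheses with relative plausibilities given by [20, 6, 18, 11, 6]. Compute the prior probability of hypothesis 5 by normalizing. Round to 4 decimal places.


Sum of weights = 20 + 6 + 18 + 11 + 6 = 61
Normalized prior for H5 = 6 / 61
= 0.0984

0.0984


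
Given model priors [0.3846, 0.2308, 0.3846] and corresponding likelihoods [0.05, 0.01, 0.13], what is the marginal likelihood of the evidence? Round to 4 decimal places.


P(E) = sum_i P(M_i) P(E|M_i)
= 0.0192 + 0.0023 + 0.05
= 0.0715

0.0715


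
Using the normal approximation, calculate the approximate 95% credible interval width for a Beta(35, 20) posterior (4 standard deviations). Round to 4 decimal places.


Var(Beta) = 35*20/(55^2 * 56) = 0.0041
SD = 0.0643
Width ~ 4*SD = 0.2571

0.2571


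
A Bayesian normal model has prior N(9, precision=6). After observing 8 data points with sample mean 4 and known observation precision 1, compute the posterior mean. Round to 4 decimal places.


Posterior mean = (prior_precision * prior_mean + n * data_precision * data_mean) / (prior_precision + n * data_precision)
Numerator = 6*9 + 8*1*4 = 86
Denominator = 6 + 8*1 = 14
Posterior mean = 6.1429

6.1429


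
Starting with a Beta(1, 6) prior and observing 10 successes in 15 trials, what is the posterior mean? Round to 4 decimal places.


Posterior parameters: alpha = 1 + 10 = 11
beta = 6 + 5 = 11
Posterior mean = alpha / (alpha + beta) = 11 / 22
= 0.5

0.5


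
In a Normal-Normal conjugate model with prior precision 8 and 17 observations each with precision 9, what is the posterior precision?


Posterior precision = prior precision + n * observation precision
= 8 + 17 * 9
= 8 + 153 = 161

161


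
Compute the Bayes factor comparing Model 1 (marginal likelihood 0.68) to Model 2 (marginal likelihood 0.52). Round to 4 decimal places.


BF12 = marginal likelihood of M1 / marginal likelihood of M2
= 0.68/0.52
= 1.3077

1.3077


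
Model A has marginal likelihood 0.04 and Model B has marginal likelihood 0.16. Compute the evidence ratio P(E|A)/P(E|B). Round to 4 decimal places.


Evidence ratio = P(E|A) / P(E|B)
= 0.04 / 0.16
= 0.25

0.25


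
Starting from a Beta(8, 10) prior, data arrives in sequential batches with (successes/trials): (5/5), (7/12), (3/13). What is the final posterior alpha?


In sequential Bayesian updating, we sum all successes.
Total successes = 15
Final alpha = 8 + 15 = 23

23


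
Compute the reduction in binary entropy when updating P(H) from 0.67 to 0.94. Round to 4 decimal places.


H_before = -p*log2(p) - (1-p)*log2(1-p) for p=0.67: 0.9149
H_after for p=0.94: 0.3274
Reduction = 0.9149 - 0.3274 = 0.5875

0.5875


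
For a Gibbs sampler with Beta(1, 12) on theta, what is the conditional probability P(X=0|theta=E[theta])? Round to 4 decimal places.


E[theta] = 1/(1+12) = 0.0769
P(X=0|theta) = 1 - theta = 0.9231

0.9231


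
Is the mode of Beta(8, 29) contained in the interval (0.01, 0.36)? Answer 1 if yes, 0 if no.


Mode = (a-1)/(a+b-2) = 7/35 = 0.2
Interval: (0.01, 0.36)
Contains mode? 1

1


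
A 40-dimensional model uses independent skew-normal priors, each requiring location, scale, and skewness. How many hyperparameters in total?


Per parameter: 3 (location, scale, and skewness).
Total = 40 * 3 = 120

120


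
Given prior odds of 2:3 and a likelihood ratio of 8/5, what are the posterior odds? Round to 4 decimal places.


Posterior odds = prior odds * LR
Prior odds = 2/3 = 0.6667
LR = 8/5 = 1.6
Posterior odds = 0.6667 * 1.6 = 1.0667

1.0667


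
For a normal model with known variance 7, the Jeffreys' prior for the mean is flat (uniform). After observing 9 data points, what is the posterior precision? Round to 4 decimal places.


Jeffreys' prior for normal mean (known variance) is flat.
Prior precision = 0.
Posterior precision = prior_prec + n/sigma^2 = 0 + 9/7
= 1.2857

1.2857


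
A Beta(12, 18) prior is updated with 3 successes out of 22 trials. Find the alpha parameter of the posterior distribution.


In the Beta-Binomial conjugate update:
alpha_post = alpha_prior + successes
= 12 + 3
= 15

15


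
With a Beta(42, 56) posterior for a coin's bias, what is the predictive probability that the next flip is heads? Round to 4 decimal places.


The predictive probability equals the posterior mean.
P(next = heads) = alpha / (alpha + beta)
= 42 / 98 = 0.4286

0.4286


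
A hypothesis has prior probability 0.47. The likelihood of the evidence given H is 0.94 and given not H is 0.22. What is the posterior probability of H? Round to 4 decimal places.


Using Bayes' theorem:
P(E) = 0.47 * 0.94 + 0.53 * 0.22
P(E) = 0.5584
P(H|E) = (0.47 * 0.94) / 0.5584 = 0.7912

0.7912


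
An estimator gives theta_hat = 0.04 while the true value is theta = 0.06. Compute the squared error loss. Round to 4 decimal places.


The squared error loss is (theta_hat - theta)^2
= (0.04 - 0.06)^2
= (-0.02)^2 = 0.0004

0.0004


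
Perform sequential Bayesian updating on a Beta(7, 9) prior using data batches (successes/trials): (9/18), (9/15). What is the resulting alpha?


Accumulate successes: 18
Posterior alpha = prior alpha + sum of successes
= 7 + 18 = 25

25


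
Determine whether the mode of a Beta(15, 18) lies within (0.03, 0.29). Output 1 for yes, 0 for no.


First find the mode: (a-1)/(a+b-2) = 0.4516
Is 0.4516 in (0.03, 0.29)? 0

0


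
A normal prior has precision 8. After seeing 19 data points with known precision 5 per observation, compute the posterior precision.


In the conjugate normal model, precisions add:
tau_posterior = tau_prior + n * tau_data
= 8 + 19*5 = 103

103


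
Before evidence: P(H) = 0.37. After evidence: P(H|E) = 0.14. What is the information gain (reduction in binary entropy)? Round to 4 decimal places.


Prior entropy = 0.9507
Posterior entropy = 0.5842
Information gain = 0.9507 - 0.5842 = 0.3664

0.3664


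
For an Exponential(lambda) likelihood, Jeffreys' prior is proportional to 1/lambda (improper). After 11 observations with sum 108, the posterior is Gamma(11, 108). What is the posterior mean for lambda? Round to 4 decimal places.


Posterior = Gamma(n, sum_x) = Gamma(11, 108)
Posterior mean = shape/rate = 11/108
= 0.1019

0.1019


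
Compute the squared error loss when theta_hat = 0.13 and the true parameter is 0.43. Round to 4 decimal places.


L = (theta_hat - theta_true)^2
= (0.13 - 0.43)^2
= -0.3^2 = 0.09

0.09


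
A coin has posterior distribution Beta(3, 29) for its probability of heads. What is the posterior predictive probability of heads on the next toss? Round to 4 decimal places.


Posterior predictive = E[theta] = alpha/(alpha+beta)
= 3/32
= 0.0938

0.0938


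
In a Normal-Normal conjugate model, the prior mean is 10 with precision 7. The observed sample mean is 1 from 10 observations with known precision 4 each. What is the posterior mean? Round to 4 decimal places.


Posterior precision = tau0 + n*tau = 7 + 10*4 = 47
Posterior mean = (tau0*mu0 + n*tau*xbar) / posterior_precision
= (7*10 + 10*4*1) / 47
= 110 / 47 = 2.3404

2.3404


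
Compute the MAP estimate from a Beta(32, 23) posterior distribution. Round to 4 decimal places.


MAP = mode of Beta distribution
= (alpha - 1)/(alpha + beta - 2)
= (32-1)/(32+23-2)
= 31/53 = 0.5849

0.5849


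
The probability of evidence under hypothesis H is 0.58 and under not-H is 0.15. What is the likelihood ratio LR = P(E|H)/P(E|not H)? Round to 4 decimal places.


LR = 0.58 / 0.15
= 3.8667

3.8667


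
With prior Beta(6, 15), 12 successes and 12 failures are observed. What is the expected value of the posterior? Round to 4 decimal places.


Posterior = Beta(18, 27)
E[theta] = alpha/(alpha+beta)
= 18/45 = 0.4

0.4


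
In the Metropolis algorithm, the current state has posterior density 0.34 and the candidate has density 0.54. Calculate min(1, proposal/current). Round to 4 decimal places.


Ratio = 0.54/0.34 = 1.5882
Acceptance probability = min(1, 1.5882)
= 1.0

1.0


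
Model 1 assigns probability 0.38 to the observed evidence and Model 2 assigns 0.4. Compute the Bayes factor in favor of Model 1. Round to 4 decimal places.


BF = P(data|M1) / P(data|M2)
= 0.38 / 0.4 = 0.95

0.95


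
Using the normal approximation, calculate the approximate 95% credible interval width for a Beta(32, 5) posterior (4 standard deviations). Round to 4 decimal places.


Var(Beta) = 32*5/(37^2 * 38) = 0.0031
SD = 0.0555
Width ~ 4*SD = 0.2218

0.2218


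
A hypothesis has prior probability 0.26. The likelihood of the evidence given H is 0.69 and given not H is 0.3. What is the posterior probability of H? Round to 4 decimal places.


Using Bayes' theorem:
P(E) = 0.26 * 0.69 + 0.74 * 0.3
P(E) = 0.4014
P(H|E) = (0.26 * 0.69) / 0.4014 = 0.4469

0.4469


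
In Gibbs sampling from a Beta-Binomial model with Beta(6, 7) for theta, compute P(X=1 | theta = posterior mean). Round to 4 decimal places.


Posterior mean = alpha/(alpha+beta) = 6/13 = 0.4615
P(X=1|theta=mean) = theta = 0.4615

0.4615


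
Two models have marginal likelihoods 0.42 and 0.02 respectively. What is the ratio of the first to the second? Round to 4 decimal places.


Evidence ratio = 0.42 / 0.02
= 21.0

21.0


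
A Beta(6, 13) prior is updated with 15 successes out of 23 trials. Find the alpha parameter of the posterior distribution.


In the Beta-Binomial conjugate update:
alpha_post = alpha_prior + successes
= 6 + 15
= 21

21


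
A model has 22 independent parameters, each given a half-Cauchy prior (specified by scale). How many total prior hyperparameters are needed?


Each half-Cauchy prior needs 1 hyperparameter (scale).
Total = 1 * 22 = 22

22


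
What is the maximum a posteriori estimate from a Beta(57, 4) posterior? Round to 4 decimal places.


The MAP estimate equals the mode of the distribution.
Mode of Beta(a,b) = (a-1)/(a+b-2)
= 56/59
= 0.9492

0.9492


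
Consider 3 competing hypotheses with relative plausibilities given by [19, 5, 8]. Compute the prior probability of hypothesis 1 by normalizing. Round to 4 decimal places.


Sum of weights = 19 + 5 + 8 = 32
Normalized prior for H1 = 19 / 32
= 0.5938

0.5938


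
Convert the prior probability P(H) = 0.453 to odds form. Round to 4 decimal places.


P(not H) = 1 - 0.453 = 0.547
Odds = 0.453 / 0.547 = 0.8282

0.8282


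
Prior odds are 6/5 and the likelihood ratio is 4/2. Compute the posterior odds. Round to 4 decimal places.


Posterior odds = prior odds * likelihood ratio
= (6/5) * (4/2)
= 24 / 10
= 2.4

2.4


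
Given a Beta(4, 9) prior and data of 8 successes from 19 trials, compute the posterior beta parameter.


Number of failures = 19 - 8 = 11
Posterior beta = 9 + 11 = 20

20


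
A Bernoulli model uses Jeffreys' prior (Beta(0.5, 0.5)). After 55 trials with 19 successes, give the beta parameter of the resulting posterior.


Posterior = Beta(prior_alpha + successes, prior_beta + failures)
= Beta(0.5 + 19, 0.5 + 36)
Posterior beta = 0.5 + (n - k) = 0.5 + 36 = 36.5

36.5


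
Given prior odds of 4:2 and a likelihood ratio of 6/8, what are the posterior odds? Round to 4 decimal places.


Posterior odds = prior odds * LR
Prior odds = 4/2 = 2.0
LR = 6/8 = 0.75
Posterior odds = 2.0 * 0.75 = 1.5

1.5


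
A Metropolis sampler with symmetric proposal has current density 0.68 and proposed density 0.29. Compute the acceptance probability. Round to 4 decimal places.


For symmetric proposals, acceptance = min(1, pi(x*)/pi(x))
= min(1, 0.29/0.68)
= min(1, 0.4265) = 0.4265

0.4265


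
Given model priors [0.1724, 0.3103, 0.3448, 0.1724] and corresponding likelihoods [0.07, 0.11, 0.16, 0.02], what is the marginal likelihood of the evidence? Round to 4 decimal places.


P(E) = sum_i P(M_i) P(E|M_i)
= 0.0121 + 0.0341 + 0.0552 + 0.0034
= 0.1048

0.1048


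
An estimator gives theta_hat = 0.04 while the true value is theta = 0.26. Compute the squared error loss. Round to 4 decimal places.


The squared error loss is (theta_hat - theta)^2
= (0.04 - 0.26)^2
= (-0.22)^2 = 0.0484

0.0484


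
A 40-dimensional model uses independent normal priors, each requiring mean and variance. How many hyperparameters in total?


Per parameter: 2 (mean and variance).
Total = 40 * 2 = 80

80


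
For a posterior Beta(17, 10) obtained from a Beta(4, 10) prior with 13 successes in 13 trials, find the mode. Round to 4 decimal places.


Mode = (alpha - 1) / (alpha + beta - 2)
= 16 / 25
= 0.64

0.64


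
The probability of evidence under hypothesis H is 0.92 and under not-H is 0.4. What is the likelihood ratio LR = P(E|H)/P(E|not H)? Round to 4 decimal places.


LR = 0.92 / 0.4
= 2.3

2.3


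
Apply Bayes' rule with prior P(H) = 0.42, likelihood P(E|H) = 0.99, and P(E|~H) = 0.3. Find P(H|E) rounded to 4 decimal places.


Step 1: Compute marginal P(E) = P(E|H)P(H) + P(E|~H)P(~H)
= 0.99*0.42 + 0.3*0.58 = 0.5898
Step 2: P(H|E) = P(E|H)P(H)/P(E) = 0.4158/0.5898
= 0.705

0.705


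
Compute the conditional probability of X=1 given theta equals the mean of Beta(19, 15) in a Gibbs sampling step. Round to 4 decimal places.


Mean of Beta(19, 15) = 0.5588
P(X=1 | theta=0.5588) = 0.5588

0.5588


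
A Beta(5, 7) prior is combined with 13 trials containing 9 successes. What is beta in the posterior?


In conjugate updating:
beta_posterior = beta_prior + (n - k)
= 7 + (13 - 9)
= 7 + 4 = 11

11


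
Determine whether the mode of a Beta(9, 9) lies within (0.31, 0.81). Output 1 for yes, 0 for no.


First find the mode: (a-1)/(a+b-2) = 0.5
Is 0.5 in (0.31, 0.81)? 1

1


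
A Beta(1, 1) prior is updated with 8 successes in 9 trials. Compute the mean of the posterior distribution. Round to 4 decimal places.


After update: Beta(9, 2)
Mean = 9 / (9 + 2) = 9 / 11
= 0.8182

0.8182


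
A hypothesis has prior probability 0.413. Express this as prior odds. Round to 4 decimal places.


Odds = P(H) / P(not H) = 0.413 / 0.587
= 0.7036

0.7036


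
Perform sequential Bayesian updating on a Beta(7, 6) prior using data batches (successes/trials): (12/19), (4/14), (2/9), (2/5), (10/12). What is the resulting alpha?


Accumulate successes: 30
Posterior alpha = prior alpha + sum of successes
= 7 + 30 = 37

37


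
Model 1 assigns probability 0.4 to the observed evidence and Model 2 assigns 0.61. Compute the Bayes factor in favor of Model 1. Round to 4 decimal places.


BF = P(data|M1) / P(data|M2)
= 0.4 / 0.61 = 0.6557

0.6557


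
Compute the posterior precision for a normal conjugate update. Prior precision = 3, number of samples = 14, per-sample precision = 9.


tau_post = tau_0 + n * tau
= 3 + 14 * 9 = 129

129


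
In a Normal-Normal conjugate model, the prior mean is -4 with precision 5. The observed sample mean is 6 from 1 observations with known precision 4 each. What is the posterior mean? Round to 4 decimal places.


Posterior precision = tau0 + n*tau = 5 + 1*4 = 9
Posterior mean = (tau0*mu0 + n*tau*xbar) / posterior_precision
= (5*-4 + 1*4*6) / 9
= 4 / 9 = 0.4444

0.4444


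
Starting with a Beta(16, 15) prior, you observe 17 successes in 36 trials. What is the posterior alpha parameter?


For a Beta-Binomial conjugate model:
Posterior alpha = prior alpha + number of successes
= 16 + 17 = 33

33


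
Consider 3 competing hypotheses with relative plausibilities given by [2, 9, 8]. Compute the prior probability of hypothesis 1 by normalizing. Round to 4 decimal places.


Sum of weights = 2 + 9 + 8 = 19
Normalized prior for H1 = 2 / 19
= 0.1053

0.1053


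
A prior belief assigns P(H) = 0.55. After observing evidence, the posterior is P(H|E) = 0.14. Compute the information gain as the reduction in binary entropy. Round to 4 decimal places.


H(prior) = -0.55*log2(0.55) - 0.45*log2(0.45)
= 0.9928
H(post) = -0.14*log2(0.14) - 0.86*log2(0.86)
= 0.5842
IG = 0.9928 - 0.5842 = 0.4085

0.4085
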